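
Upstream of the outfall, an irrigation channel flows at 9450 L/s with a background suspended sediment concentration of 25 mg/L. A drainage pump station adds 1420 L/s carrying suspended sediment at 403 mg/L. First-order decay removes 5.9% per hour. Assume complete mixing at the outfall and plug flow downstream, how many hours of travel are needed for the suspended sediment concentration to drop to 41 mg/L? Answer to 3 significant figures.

Flow-weighted average: C = (9450·25.00 + 1420·403.0) / 10870 = 808500/10870 = 74.38 mg/L.
5.9%/h lost → k = −ln(1 − 0.059) = 0.06081 h⁻¹.
74.38·exp(−k·t) = 41 → t = ln(74.38/41)/k = 35260 s = 9.794 h.

9.79 h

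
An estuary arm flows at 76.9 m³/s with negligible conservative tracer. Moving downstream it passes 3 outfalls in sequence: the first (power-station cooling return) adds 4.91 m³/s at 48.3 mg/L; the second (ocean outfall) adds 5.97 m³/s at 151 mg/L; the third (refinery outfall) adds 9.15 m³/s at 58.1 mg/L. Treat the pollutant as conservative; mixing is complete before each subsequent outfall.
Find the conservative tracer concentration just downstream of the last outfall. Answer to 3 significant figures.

17.2 mg/L

After outfall 1: Q = 76.90 + 4.910 = 81.81 m³/s; C = (76.90·0 + 4.910·48.30)/81.81 = 2.899 mg/L.
After outfall 2: Q = 81.81 + 5.970 = 87.78 m³/s; C = (81.81·2.899 + 5.970·151.0)/87.78 = 12.97 mg/L.
After outfall 3: Q = 87.78 + 9.150 = 96.93 m³/s; C = (87.78·12.97 + 9.150·58.10)/96.93 = 17.23 mg/L.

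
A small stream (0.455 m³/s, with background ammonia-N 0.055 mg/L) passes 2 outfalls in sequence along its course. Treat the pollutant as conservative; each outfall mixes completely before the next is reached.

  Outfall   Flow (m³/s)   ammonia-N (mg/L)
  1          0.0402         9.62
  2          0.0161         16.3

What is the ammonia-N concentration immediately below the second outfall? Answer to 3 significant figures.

After outfall 1: Q = 0.4550 + 0.04020 = 0.4952 m³/s; C = (0.4550·0.05500 + 0.04020·9.620)/0.4952 = 0.8315 mg/L.
After outfall 2: Q = 0.4952 + 0.01610 = 0.5113 m³/s; C = (0.4952·0.8315 + 0.01610·16.30)/0.5113 = 1.319 mg/L.

1.32 mg/L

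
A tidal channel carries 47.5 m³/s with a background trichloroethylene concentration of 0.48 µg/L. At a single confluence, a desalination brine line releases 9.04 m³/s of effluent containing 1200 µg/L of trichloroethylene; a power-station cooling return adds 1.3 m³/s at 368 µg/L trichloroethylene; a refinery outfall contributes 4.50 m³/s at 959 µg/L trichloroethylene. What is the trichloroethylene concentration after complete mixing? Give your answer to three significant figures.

Flow-weighted average: C = (47.50·0.4800 + 9.040·1200 + 1.300·368.0 + 4.500·959.0) / 62.34 = 15660/62.34 = 251.3 µg/L.

251 µg/L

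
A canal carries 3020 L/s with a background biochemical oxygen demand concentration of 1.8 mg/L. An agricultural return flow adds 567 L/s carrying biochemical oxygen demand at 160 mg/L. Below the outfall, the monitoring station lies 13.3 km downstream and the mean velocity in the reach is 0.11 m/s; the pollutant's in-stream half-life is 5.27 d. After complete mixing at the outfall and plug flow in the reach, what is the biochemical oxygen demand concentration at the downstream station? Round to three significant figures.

Mixed concentration C = ΣQC/ΣQ = (3020·1.800 + 567.0·160.0) / 3587 = 96160/3587 = 26.81 mg/L.
Travel time t = 13.3·1000 / 0.11 = 120900 s = 33.59 h.
Half-life 5.27 d → k = ln 2 / 5.27 = 0.1315 d⁻¹.
After decay, C = 26.81 × e^(−kt) = 26.81 × 0.8319 = 22.30 mg/L.

22.3 mg/L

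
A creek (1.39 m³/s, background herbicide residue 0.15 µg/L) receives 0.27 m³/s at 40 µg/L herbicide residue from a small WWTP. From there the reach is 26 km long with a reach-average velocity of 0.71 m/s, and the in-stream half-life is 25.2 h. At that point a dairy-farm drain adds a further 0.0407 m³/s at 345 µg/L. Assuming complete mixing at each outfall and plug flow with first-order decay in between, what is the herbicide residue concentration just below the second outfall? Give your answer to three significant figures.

Conservation of mass: C = (1.390·0.1500 + 0.2700·40.00) / 1.660 = 11.01/1.660 = 6.632 µg/L; combined flow 1.660 m³/s.
Travel time t = 26·1000 / 0.71 = 36620 s = 10.17 h.
Half-life 25.2 h → k = ln 2 / 25.2 = 0.02751 h⁻¹ = 0.6601 d⁻¹.
Decay over the reach: 6.632·exp(−kt) = 6.632·0.7559 = 5.013 µg/L.
At the second outfall, C = (1.660·5.013 + 0.04070·345.0) / (1.660 + 0.04070) = 13.15 µg/L.

13.1 µg/L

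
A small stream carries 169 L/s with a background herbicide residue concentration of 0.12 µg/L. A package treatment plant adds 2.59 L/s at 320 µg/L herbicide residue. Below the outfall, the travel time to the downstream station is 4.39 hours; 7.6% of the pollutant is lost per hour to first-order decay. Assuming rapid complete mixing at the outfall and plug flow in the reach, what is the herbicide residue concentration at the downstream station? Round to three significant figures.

3.50 µg/L

Flow-weighted average: C = (169.0·0.1200 + 2.590·320.0) / 171.6 = 849.1/171.6 = 4.948 µg/L.
7.6%/h lost → k = −ln(1 − 0.076) = 0.07904 h⁻¹.
Applying C = C₀e^(−kt): 4.948 × 0.7068 = 3.497 µg/L.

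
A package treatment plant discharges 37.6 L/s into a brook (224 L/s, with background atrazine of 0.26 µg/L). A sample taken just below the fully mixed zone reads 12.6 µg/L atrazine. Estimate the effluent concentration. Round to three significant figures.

86.1 µg/L

Mass balance: 224.0·0.2600 + 37.60·Cₑ = 261.6·12.60
→ Cₑ = (261.6·12.60 − 224.0·0.2600) / 37.60 = 86.11 µg/L.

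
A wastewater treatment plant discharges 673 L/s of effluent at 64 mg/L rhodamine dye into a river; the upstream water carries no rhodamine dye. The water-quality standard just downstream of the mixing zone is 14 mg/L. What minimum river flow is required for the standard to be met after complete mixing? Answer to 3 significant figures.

2400 L/s

Set C_mix = 14: (Q·0 + 673.0·64.00) / (Q + 673.0) = 14
→ Q = 673.0·(64.00 − 14)/(14 − 0) = 2404 L/s.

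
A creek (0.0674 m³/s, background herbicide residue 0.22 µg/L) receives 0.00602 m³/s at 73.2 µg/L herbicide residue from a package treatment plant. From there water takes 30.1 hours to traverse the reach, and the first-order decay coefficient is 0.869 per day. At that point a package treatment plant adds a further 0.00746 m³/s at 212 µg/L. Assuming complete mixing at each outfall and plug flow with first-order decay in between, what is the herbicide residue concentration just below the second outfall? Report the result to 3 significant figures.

Mixed concentration C = ΣQC/ΣQ = (0.06740·0.2200 + 0.006020·73.20) / 0.07342 = 0.4555/0.07342 = 6.204 µg/L; combined flow 0.07342 m³/s.
Applying C = C₀e^(−kt): 6.204 × 0.3363 = 2.086 µg/L.
Second outfall: C = (0.07342·2.086 + 0.007460·212.0)/0.08088 = 21.45 µg/L.

21.4 µg/L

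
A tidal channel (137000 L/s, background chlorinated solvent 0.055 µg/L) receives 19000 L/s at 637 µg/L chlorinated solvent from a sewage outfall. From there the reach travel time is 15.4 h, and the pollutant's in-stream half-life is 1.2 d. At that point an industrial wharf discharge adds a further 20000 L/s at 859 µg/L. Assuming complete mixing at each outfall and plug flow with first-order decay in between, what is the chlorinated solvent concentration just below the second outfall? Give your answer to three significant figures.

145 µg/L

Flow-weighted average: C = (137000·0.05500 + 19000·637.0) / 156000 = 12110000/156000 = 77.63 µg/L; combined flow 156000 L/s.
Half-life 1.2 d → k = ln 2 / 1.2 = 0.5776 d⁻¹.
Applying C = C₀e^(−kt): 77.63 × 0.6903 = 53.59 µg/L.
At the second outfall, C = (156000·53.59 + 20000·859.0) / (156000 + 20000) = 145.1 µg/L.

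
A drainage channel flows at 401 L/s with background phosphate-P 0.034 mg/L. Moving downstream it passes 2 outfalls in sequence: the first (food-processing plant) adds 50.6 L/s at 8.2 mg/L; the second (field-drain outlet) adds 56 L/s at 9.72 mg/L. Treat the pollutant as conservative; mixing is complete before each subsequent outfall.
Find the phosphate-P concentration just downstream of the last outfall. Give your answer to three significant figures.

After outfall 1: Q = 401.0 + 50.60 = 451.6 L/s; C = (401.0·0.03400 + 50.60·8.200)/451.6 = 0.9490 mg/L.
After outfall 2: Q = 451.6 + 56.00 = 507.6 L/s; C = (451.6·0.9490 + 56.00·9.720)/507.6 = 1.917 mg/L.

1.92 mg/L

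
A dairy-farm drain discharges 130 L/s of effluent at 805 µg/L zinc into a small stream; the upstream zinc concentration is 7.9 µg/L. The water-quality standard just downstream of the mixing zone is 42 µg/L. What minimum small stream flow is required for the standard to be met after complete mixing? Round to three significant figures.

2910 L/s

Set C_mix = 42: (Q·7.900 + 130.0·805.0) / (Q + 130.0) = 42
→ Q = 130.0·(805.0 − 42)/(42 − 7.900) = 2909 L/s.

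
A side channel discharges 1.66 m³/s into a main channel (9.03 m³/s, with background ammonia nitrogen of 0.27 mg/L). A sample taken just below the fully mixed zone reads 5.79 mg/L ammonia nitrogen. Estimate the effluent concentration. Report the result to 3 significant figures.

35.8 mg/L

Mass balance: 9.030·0.2700 + 1.660·Cₑ = 10.69·5.790
→ Cₑ = (10.69·5.790 − 9.030·0.2700) / 1.660 = 35.82 mg/L.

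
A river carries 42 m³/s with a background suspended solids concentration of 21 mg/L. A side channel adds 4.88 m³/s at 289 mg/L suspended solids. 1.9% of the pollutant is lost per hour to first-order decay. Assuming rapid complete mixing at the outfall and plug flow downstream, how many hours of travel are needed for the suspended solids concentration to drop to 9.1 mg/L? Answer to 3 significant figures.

87.7 h

After mixing, C = (42.00·21.00 + 4.880·289.0) / 46.88 = 2292/46.88 = 48.90 mg/L.
1.9%/h lost → k = −ln(1 − 0.019) = 0.01918 h⁻¹.
48.90·exp(−k·t) = 9.1 → t = ln(48.90/9.1)/k = 315600 s = 87.65 h.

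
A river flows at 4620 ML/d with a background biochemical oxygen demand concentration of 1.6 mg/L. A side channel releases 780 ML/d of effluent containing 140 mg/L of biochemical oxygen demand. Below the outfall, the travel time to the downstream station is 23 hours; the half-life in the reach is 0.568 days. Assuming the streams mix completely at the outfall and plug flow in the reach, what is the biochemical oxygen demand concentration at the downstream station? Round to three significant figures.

Mixed concentration C = ΣQC/ΣQ = (4620·1.600 + 780.0·140.0) / 5400 = 116600/5400 = 21.59 mg/L.
Half-life 0.568 d → k = ln 2 / 0.568 = 1.220 d⁻¹.
First-order decay: C = 21.59·exp(−k·t) = 21.59·0.3105 = 6.705 mg/L.

6.70 mg/L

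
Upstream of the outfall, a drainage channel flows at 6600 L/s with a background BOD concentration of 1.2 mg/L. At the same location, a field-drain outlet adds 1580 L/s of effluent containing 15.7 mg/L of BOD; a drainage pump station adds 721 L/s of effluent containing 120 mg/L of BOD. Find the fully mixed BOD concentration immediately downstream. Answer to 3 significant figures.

13.4 mg/L

Mixed concentration C = ΣQC/ΣQ = (6600·1.200 + 1580·15.70 + 721.0·120.0) / 8901 = 119200/8901 = 13.40 mg/L.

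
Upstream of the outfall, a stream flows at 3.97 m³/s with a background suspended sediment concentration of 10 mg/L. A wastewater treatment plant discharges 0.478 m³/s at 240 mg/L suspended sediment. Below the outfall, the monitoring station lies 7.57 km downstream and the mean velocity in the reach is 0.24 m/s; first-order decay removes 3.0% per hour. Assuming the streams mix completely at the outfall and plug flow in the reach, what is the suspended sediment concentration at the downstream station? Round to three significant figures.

After mixing, C = (3.970·10.00 + 0.4780·240.0) / 4.448 = 154.4/4.448 = 34.72 mg/L.
Travel time t = 7.57·1000 / 0.24 = 31540 s = 8.762 h.
3.0%/h lost → k = −ln(1 − 0.03) = 0.03046 h⁻¹.
First-order decay: C = 34.72·exp(−k·t) = 34.72·0.7658 = 26.59 mg/L.

26.6 mg/L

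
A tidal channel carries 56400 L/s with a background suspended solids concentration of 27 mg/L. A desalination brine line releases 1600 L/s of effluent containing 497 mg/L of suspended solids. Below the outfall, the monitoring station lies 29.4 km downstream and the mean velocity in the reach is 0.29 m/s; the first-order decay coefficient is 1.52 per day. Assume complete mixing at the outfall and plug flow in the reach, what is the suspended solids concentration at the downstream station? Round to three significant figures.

After mixing, C = (56400·27.00 + 1600·497.0) / 58000 = 2318000/58000 = 39.97 mg/L.
Travel time t = 29.4·1000 / 0.29 = 101400 s = 28.16 h.
Applying C = C₀e^(−kt): 39.97 × 0.1680 = 6.716 mg/L.

6.72 mg/L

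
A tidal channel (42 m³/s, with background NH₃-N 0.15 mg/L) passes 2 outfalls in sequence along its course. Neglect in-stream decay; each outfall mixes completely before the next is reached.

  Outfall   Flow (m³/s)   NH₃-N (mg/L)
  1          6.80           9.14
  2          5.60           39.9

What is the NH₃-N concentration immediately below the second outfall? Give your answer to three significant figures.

Below outfall 1: Q → 48.80 m³/s, C = (42.00·0.1500 + 6.800·9.140)/48.80 = 1.403 mg/L.
Below outfall 2: Q → 54.40 m³/s, C = (48.80·1.403 + 5.600·39.90)/54.40 = 5.366 mg/L.

5.37 mg/L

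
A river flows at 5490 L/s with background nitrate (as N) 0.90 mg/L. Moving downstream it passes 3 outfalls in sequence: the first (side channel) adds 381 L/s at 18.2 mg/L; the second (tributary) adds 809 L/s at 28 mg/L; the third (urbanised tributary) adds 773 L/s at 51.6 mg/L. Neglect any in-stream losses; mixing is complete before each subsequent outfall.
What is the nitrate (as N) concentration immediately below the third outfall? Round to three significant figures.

Below outfall 1: Q → 5871 L/s, C = (5490·0.9000 + 381.0·18.20)/5871 = 2.023 mg/L.
Below outfall 2: Q → 6680 L/s, C = (5871·2.023 + 809.0·28.00)/6680 = 5.169 mg/L.
Below outfall 3: Q → 7453 L/s, C = (6680·5.169 + 773.0·51.60)/7453 = 9.984 mg/L.

9.98 mg/L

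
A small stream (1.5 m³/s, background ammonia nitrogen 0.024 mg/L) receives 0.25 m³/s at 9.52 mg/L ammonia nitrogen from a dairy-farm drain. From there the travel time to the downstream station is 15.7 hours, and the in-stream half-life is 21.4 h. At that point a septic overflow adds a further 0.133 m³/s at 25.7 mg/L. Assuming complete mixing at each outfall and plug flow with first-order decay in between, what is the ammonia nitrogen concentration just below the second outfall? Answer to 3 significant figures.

Conservation of mass: C = (1.500·0.02400 + 0.2500·9.520) / 1.750 = 2.416/1.750 = 1.381 mg/L; combined flow 1.750 m³/s.
Half-life 21.4 h → k = ln 2 / 21.4 = 0.03239 h⁻¹ = 0.7774 d⁻¹.
Applying C = C₀e^(−kt): 1.381 × 0.6014 = 0.8303 mg/L.
Second outfall: C = (1.750·0.8303 + 0.1330·25.70)/1.883 = 2.587 mg/L.

2.59 mg/L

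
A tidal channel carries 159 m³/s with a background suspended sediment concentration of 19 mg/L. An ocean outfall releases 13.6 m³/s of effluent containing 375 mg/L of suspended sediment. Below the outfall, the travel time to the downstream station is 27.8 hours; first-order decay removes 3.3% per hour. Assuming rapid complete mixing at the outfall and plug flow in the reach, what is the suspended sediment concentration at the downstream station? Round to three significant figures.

Mass balance: C = (159.0·19.00 + 13.60·375.0) / 172.6 = 8121/172.6 = 47.05 mg/L.
3.3%/h lost → k = −ln(1 − 0.033) = 0.03356 h⁻¹.
Applying C = C₀e^(−kt): 47.05 × 0.3934 = 18.51 mg/L.

18.5 mg/L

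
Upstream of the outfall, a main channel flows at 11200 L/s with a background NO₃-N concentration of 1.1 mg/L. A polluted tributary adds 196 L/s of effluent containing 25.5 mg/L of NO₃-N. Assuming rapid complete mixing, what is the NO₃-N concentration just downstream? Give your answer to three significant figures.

1.52 mg/L

Mass balance: C = (11200·1.100 + 196.0·25.50) / 11400 = 17320/11400 = 1.520 mg/L.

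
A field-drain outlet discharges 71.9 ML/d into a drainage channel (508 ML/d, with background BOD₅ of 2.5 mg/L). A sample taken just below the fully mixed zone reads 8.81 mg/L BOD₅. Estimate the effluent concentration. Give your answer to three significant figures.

53.4 mg/L

Mass balance: 508.0·2.500 + 71.90·Cₑ = 579.9·8.810
→ Cₑ = (579.9·8.810 − 508.0·2.500) / 71.90 = 53.39 mg/L.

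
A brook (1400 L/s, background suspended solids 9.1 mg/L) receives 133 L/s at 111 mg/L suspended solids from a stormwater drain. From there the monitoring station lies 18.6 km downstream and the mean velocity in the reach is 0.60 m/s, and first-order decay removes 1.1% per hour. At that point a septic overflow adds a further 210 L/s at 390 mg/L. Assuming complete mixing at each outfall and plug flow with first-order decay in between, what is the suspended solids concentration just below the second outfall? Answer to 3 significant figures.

Mass balance: C = (1400·9.100 + 133.0·111.0) / 1533 = 27500/1533 = 17.94 mg/L; combined flow 1533 L/s.
Travel time t = 18.6·1000 / 0.60 = 31000 s = 8.611 h.
1.1%/h lost → k = −ln(1 − 0.011) = 0.01106 h⁻¹.
After decay, C = 17.94 × e^(−kt) = 17.94 × 0.9091 = 16.31 mg/L.
Second outfall: C = (1533·16.31 + 210.0·390.0)/1743 = 61.33 mg/L.

61.3 mg/L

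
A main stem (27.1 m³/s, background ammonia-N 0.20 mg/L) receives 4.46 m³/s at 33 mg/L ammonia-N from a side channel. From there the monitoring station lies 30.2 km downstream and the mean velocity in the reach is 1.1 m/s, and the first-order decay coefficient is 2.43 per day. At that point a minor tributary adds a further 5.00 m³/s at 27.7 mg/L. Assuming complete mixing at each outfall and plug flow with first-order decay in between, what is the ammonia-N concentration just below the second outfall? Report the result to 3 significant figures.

5.72 mg/L

Mixed concentration C = ΣQC/ΣQ = (27.10·0.2000 + 4.460·33.00) / 31.56 = 152.6/31.56 = 4.835 mg/L; combined flow 31.56 m³/s.
Travel time t = 30.2·1000 / 1.1 = 27450 s = 7.626 h.
After decay, C = 4.835 × e^(−kt) = 4.835 × 0.4620 = 2.234 mg/L.
At the second outfall, C = (31.56·2.234 + 5.000·27.70) / (31.56 + 5.000) = 5.717 mg/L.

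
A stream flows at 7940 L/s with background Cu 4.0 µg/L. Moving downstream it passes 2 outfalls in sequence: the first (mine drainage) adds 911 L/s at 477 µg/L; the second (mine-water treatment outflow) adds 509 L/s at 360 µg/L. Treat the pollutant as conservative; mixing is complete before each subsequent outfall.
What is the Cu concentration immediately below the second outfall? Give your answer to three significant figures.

Outfall 1: combined Q = 8851 L/s; C = (7940·4.000 + 911.0·477.0)/8851 = 52.68 µg/L.
Outfall 2: combined Q = 9360 L/s; C = (8851·52.68 + 509.0·360.0)/9360 = 69.40 µg/L.

69.4 µg/L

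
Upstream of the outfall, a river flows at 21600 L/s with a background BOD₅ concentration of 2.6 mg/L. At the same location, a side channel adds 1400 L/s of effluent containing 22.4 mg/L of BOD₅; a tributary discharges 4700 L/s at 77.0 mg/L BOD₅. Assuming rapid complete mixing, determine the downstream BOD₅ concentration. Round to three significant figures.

Conservation of mass: C = (21600·2.600 + 1400·22.40 + 4700·77.00) / 27700 = 449400/27700 = 16.22 mg/L.

16.2 mg/L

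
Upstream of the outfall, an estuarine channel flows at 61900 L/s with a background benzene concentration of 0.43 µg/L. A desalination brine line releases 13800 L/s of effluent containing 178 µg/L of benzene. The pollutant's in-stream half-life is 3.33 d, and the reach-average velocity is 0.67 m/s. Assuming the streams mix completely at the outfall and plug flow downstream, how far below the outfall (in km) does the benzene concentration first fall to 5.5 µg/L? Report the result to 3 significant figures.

After mixing, C = (61900·0.4300 + 13800·178.0) / 75700 = 2483000/75700 = 32.80 µg/L.
Half-life 3.33 d → k = ln 2 / 3.33 = 0.2082 d⁻¹.
Set 32.80·exp(−k·t) = 5.5 → t = ln(32.80/5.5)/k = 741200 s = 205.9 h.
Distance = v·t = 0.67·741200 = 496600 m = 496.6 km.

497 km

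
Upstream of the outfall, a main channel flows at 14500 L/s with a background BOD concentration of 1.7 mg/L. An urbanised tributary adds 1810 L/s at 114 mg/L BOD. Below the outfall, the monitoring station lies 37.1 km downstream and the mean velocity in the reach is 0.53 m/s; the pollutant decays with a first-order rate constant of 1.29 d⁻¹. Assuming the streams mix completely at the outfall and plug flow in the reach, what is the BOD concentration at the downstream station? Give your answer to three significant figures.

Mass balance: C = (14500·1.700 + 1810·114.0) / 16310 = 231000/16310 = 14.16 mg/L.
Travel time t = 37.1·1000 / 0.53 = 70000 s = 19.44 h.
After decay, C = 14.16 × e^(−kt) = 14.16 × 0.3516 = 4.980 mg/L.

4.98 mg/L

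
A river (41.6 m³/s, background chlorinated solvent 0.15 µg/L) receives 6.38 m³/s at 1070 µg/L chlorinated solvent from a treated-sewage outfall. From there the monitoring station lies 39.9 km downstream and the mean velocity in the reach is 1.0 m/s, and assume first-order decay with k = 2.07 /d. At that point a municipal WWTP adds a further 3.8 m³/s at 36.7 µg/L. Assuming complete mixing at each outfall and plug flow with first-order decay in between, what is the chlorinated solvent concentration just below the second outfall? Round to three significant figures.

53.4 µg/L

Mixed concentration C = ΣQC/ΣQ = (41.60·0.1500 + 6.380·1070) / 47.98 = 6833/47.98 = 142.4 µg/L; combined flow 47.98 m³/s.
Travel time t = 39.9·1000 / 1.0 = 39900 s = 11.08 h.
First-order decay: C = 142.4·exp(−k·t) = 142.4·0.3845 = 54.75 µg/L.
At the second outfall, C = (47.98·54.75 + 3.800·36.70) / (47.98 + 3.800) = 53.43 µg/L.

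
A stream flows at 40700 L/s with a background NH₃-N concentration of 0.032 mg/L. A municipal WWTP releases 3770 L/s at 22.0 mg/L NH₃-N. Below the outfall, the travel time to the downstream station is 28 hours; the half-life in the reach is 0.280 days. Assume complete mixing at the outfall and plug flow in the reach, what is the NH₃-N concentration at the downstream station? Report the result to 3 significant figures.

Flow-weighted average: C = (40700·0.03200 + 3770·22.00) / 44470 = 84240/44470 = 1.894 mg/L.
Half-life 0.280 d → k = ln 2 / 0.280 = 2.476 d⁻¹.
Decay over the reach: 1.894·exp(−kt) = 1.894·0.05568 = 0.1055 mg/L.

0.105 mg/L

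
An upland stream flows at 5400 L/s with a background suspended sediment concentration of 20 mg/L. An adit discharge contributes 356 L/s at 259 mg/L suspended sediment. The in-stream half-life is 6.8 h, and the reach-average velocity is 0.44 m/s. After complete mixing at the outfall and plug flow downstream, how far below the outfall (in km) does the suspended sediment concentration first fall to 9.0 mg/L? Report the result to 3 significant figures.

Mass balance: C = (5400·20.00 + 356.0·259.0) / 5756 = 200200/5756 = 34.78 mg/L.
Half-life 6.8 h → k = ln 2 / 6.8 = 0.1019 h⁻¹ = 2.446 d⁻¹.
Set 34.78·exp(−k·t) = 9.0 → t = ln(34.78/9.0)/k = 47740 s = 13.26 h.
Distance = v·t = 0.44·47740 = 21010 m = 21.01 km.

21.0 km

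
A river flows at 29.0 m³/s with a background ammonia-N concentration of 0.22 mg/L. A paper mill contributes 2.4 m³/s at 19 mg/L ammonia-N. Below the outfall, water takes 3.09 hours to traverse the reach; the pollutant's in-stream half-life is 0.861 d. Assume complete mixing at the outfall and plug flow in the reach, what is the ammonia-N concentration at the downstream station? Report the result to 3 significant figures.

1.49 mg/L

Conservation of mass: C = (29.00·0.2200 + 2.400·19.00) / 31.40 = 51.98/31.40 = 1.655 mg/L.
Half-life 0.861 d → k = ln 2 / 0.861 = 0.8050 d⁻¹.
First-order decay: C = 1.655·exp(−k·t) = 1.655·0.9015 = 1.492 mg/L.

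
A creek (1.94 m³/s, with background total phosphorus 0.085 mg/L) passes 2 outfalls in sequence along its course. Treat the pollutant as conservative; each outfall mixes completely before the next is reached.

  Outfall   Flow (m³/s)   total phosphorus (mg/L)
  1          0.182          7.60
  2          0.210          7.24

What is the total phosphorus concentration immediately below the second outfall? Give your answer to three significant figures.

Outfall 1: combined Q = 2.122 m³/s; C = (1.940·0.08500 + 0.1820·7.600)/2.122 = 0.7295 mg/L.
Outfall 2: combined Q = 2.332 m³/s; C = (2.122·0.7295 + 0.2100·7.240)/2.332 = 1.316 mg/L.

1.32 mg/L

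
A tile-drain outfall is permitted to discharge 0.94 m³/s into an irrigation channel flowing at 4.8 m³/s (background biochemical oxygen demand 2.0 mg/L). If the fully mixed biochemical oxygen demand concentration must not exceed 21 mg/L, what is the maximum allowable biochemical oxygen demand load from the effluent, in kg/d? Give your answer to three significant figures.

9590 kg/d

Mass balance at the limit: 4.800·2.000 + 0.9400·Cₑ = 5.740·21 → Cₑ = 118.0 mg/L.
Load = 0.9400 m³/s × 118.0 g/m³ × 86 400 s/d = 9585 kg/d.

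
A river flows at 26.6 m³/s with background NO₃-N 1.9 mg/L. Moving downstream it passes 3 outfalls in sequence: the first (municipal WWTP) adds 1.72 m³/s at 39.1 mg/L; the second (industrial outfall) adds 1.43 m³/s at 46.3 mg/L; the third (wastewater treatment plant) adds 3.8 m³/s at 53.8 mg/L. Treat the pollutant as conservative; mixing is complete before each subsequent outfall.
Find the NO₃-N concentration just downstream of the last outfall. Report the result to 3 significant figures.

11.6 mg/L

Below outfall 1: Q → 28.32 m³/s, C = (26.60·1.900 + 1.720·39.10)/28.32 = 4.159 mg/L.
Below outfall 2: Q → 29.75 m³/s, C = (28.32·4.159 + 1.430·46.30)/29.75 = 6.185 mg/L.
Below outfall 3: Q → 33.55 m³/s, C = (29.75·6.185 + 3.800·53.80)/33.55 = 11.58 mg/L.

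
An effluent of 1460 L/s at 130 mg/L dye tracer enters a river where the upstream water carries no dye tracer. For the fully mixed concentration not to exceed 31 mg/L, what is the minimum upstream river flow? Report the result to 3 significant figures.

Set C_mix = 31: (Q·0 + 1460·130.0) / (Q + 1460) = 31
→ Q = 1460·(130.0 − 31)/(31 − 0) = 4663 L/s.

4660 L/s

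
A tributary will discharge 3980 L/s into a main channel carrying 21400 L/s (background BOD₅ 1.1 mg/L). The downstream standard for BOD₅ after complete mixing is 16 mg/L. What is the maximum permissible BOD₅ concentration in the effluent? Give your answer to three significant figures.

At the limit, (Qr·Cr + Qe·Cₑ)/(Qr + Qe) = 16:
Cₑ = (25380·16 − 21400·1.100) / 3980 = 96.12 mg/L.

96.1 mg/L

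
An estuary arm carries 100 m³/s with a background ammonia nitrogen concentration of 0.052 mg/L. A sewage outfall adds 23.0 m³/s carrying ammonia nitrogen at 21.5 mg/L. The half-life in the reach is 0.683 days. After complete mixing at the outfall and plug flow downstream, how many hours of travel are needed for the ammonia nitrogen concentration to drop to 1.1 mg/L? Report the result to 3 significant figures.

Mixed concentration C = ΣQC/ΣQ = (100.0·0.05200 + 23.00·21.50) / 123.0 = 499.7/123.0 = 4.063 mg/L.
Half-life 0.683 d → k = ln 2 / 0.683 = 1.015 d⁻¹.
4.063·exp(−k·t) = 1.1 → t = ln(4.063/1.1)/k = 111200 s = 30.90 h.

30.9 h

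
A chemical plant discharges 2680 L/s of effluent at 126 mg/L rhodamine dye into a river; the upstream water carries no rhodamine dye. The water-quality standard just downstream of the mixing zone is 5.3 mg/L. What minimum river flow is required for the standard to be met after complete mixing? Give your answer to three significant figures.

61000 L/s

Set C_mix = 5.3: (Q·0 + 2680·126.0) / (Q + 2680) = 5.3
→ Q = 2680·(126.0 − 5.3)/(5.3 − 0) = 61030 L/s.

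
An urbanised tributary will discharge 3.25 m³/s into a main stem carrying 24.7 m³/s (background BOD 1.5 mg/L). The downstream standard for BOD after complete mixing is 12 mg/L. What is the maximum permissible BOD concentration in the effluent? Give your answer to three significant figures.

91.8 mg/L

At the limit, (Qr·Cr + Qe·Cₑ)/(Qr + Qe) = 12:
Cₑ = (27.95·12 − 24.70·1.500) / 3.250 = 91.80 mg/L.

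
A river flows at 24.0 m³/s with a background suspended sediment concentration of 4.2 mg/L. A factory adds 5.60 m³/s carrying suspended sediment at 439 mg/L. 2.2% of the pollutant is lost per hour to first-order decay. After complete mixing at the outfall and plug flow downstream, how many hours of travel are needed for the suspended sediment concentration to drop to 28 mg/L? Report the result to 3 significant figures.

After mixing, C = (24.00·4.200 + 5.600·439.0) / 29.60 = 2559/29.60 = 86.46 mg/L.
2.2%/h lost → k = −ln(1 − 0.022) = 0.02225 h⁻¹.
86.46·exp(−k·t) = 28 → t = ln(86.46/28)/k = 182500 s = 50.68 h.

50.7 h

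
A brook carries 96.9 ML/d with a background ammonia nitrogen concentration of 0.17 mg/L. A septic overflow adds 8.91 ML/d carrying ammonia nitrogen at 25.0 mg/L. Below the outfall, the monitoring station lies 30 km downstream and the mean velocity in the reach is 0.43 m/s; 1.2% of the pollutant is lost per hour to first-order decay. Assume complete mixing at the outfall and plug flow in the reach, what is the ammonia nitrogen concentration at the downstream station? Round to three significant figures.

After mixing, C = (96.90·0.1700 + 8.910·25.00) / 105.8 = 239.2/105.8 = 2.261 mg/L.
Travel time t = 30·1000 / 0.43 = 69770 s = 19.38 h.
1.2%/h lost → k = −ln(1 − 0.012) = 0.01207 h⁻¹.
Applying C = C₀e^(−kt): 2.261 × 0.7914 = 1.789 mg/L.

1.79 mg/L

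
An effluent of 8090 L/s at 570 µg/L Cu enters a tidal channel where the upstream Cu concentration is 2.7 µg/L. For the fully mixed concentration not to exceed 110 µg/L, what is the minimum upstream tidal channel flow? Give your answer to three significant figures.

Set C_mix = 110: (Q·2.700 + 8090·570.0) / (Q + 8090) = 110
→ Q = 8090·(570.0 − 110)/(110 − 2.700) = 34680 L/s.

34700 L/s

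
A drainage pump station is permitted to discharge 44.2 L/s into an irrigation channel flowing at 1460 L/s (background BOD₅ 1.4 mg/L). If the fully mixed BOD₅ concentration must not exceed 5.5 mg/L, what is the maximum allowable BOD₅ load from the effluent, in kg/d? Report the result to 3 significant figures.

Mass balance at the limit: 1460·1.400 + 44.20·Cₑ = 1504·5.5 → Cₑ = 140.9 mg/L.
44.20 L/s = 0.04420 m³/s. Load = 0.04420 m³/s × 140.9 g/m³ × 86 400 s/d = 538.2 kg/d.

538 kg/d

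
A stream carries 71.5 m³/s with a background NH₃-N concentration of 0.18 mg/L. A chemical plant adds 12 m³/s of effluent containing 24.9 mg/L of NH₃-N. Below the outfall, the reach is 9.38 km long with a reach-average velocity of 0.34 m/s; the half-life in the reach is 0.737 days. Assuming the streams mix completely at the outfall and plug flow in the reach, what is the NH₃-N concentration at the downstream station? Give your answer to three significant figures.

2.76 mg/L

After mixing, C = (71.50·0.1800 + 12.00·24.90) / 83.50 = 311.7/83.50 = 3.733 mg/L.
Travel time t = 9.38·1000 / 0.34 = 27590 s = 7.663 h.
Half-life 0.737 d → k = ln 2 / 0.737 = 0.9405 d⁻¹.
Applying C = C₀e^(−kt): 3.733 × 0.7406 = 2.764 mg/L.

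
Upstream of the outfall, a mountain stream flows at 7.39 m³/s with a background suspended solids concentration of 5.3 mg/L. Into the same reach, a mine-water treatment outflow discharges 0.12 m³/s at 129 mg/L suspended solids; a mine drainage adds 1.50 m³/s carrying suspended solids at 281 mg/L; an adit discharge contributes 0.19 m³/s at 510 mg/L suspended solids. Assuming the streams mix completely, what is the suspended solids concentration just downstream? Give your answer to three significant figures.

Mass balance: C = (7.390·5.300 + 0.1200·129.0 + 1.500·281.0 + 0.1900·510.0) / 9.200 = 573.0/9.200 = 62.29 mg/L.

62.3 mg/L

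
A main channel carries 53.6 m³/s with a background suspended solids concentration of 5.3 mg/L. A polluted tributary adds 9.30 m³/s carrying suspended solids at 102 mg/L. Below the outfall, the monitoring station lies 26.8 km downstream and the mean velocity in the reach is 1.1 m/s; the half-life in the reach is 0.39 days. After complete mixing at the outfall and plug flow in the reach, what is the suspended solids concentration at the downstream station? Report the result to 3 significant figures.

Flow-weighted average: C = (53.60·5.300 + 9.300·102.0) / 62.90 = 1233/62.90 = 19.60 mg/L.
Travel time t = 26.8·1000 / 1.1 = 24360 s = 6.768 h.
Half-life 0.39 d → k = ln 2 / 0.39 = 1.777 d⁻¹.
First-order decay: C = 19.60·exp(−k·t) = 19.60·0.6058 = 11.87 mg/L.

11.9 mg/L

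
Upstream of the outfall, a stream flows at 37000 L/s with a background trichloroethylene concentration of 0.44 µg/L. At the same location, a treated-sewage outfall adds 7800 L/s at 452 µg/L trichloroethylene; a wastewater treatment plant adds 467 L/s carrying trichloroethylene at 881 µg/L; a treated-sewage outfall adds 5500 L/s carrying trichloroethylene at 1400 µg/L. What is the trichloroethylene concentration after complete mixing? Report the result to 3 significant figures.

After mixing, C = (37000·0.4400 + 7800·452.0 + 467.0·881.0 + 5500·1400) / 50770 = 11650000/50770 = 229.5 µg/L.

230 µg/L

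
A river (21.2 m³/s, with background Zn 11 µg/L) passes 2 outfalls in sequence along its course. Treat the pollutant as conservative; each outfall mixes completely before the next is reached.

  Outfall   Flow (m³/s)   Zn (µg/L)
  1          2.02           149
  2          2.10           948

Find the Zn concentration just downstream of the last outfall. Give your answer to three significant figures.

99.7 µg/L

After outfall 1: Q = 21.20 + 2.020 = 23.22 m³/s; C = (21.20·11.00 + 2.020·149.0)/23.22 = 23.01 µg/L.
After outfall 2: Q = 23.22 + 2.100 = 25.32 m³/s; C = (23.22·23.01 + 2.100·948.0)/25.32 = 99.72 µg/L.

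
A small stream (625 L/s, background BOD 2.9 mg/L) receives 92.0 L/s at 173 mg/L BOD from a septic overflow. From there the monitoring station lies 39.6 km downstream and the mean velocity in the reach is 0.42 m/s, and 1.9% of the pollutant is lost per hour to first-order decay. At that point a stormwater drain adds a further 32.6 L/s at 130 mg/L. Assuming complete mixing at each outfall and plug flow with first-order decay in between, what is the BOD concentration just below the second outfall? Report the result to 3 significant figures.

20.0 mg/L

Mass balance: C = (625.0·2.900 + 92.00·173.0) / 717.0 = 17730/717.0 = 24.73 mg/L; combined flow 717.0 L/s.
Travel time t = 39.6·1000 / 0.42 = 94290 s = 26.19 h.
1.9%/h lost → k = −ln(1 − 0.019) = 0.01918 h⁻¹.
Decay over the reach: 24.73·exp(−kt) = 24.73·0.6051 = 14.96 mg/L.
Second outfall: C = (717.0·14.96 + 32.60·130.0)/749.6 = 19.96 mg/L.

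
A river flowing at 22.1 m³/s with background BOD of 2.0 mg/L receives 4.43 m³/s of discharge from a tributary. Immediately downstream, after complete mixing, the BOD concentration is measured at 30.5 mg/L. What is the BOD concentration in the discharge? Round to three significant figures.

173 mg/L

Mass balance: 22.10·2.000 + 4.430·Cₑ = 26.53·30.50
→ Cₑ = (26.53·30.50 − 22.10·2.000) / 4.430 = 172.7 mg/L.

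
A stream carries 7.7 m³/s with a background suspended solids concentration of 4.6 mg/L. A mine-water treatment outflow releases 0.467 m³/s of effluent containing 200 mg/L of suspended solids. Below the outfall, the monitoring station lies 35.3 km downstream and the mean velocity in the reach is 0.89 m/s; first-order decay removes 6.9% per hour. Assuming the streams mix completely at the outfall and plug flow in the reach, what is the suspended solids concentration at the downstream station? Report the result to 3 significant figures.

7.18 mg/L

Mixed concentration C = ΣQC/ΣQ = (7.700·4.600 + 0.4670·200.0) / 8.167 = 128.8/8.167 = 15.77 mg/L.
Travel time t = 35.3·1000 / 0.89 = 39660 s = 11.02 h.
6.9%/h lost → k = −ln(1 − 0.069) = 0.07150 h⁻¹.
First-order decay: C = 15.77·exp(−k·t) = 15.77·0.4549 = 7.175 mg/L.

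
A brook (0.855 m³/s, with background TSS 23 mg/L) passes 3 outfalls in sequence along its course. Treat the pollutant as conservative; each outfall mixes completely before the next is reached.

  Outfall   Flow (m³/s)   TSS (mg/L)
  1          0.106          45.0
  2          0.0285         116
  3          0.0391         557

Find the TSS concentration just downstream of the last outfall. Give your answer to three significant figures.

After outfall 1: Q = 0.8550 + 0.1060 = 0.9610 m³/s; C = (0.8550·23.00 + 0.1060·45.00)/0.9610 = 25.43 mg/L.
After outfall 2: Q = 0.9610 + 0.02850 = 0.9895 m³/s; C = (0.9610·25.43 + 0.02850·116.0)/0.9895 = 28.04 mg/L.
After outfall 3: Q = 0.9895 + 0.03910 = 1.029 m³/s; C = (0.9895·28.04 + 0.03910·557.0)/1.029 = 48.14 mg/L.

48.1 mg/L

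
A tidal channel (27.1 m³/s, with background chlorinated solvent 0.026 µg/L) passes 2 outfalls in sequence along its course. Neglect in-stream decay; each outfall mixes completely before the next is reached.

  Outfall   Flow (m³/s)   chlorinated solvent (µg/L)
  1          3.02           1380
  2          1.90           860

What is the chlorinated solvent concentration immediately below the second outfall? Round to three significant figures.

Below outfall 1: Q → 30.12 m³/s, C = (27.10·0.02600 + 3.020·1380)/30.12 = 138.4 µg/L.
Below outfall 2: Q → 32.02 m³/s, C = (30.12·138.4 + 1.900·860.0)/32.02 = 181.2 µg/L.

181 µg/L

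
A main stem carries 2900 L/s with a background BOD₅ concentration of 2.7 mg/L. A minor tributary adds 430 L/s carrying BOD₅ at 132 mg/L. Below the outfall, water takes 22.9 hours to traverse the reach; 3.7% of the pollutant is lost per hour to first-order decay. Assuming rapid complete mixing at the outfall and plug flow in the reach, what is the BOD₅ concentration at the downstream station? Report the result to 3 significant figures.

Mass balance: C = (2900·2.700 + 430.0·132.0) / 3330 = 64590/3330 = 19.40 mg/L.
3.7%/h lost → k = −ln(1 − 0.037) = 0.03770 h⁻¹.
After decay, C = 19.40 × e^(−kt) = 19.40 × 0.4217 = 8.180 mg/L.

8.18 mg/L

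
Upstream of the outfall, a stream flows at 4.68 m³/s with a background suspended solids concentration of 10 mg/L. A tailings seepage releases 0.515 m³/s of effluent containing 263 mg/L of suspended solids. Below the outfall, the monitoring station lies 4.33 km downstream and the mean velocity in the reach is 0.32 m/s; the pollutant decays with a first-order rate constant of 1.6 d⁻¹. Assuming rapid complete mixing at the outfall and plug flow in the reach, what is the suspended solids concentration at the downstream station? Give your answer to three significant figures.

After mixing, C = (4.680·10.00 + 0.5150·263.0) / 5.195 = 182.2/5.195 = 35.08 mg/L.
Travel time t = 4.33·1000 / 0.32 = 13530 s = 3.759 h.
Applying C = C₀e^(−kt): 35.08 × 0.7784 = 27.31 mg/L.

27.3 mg/L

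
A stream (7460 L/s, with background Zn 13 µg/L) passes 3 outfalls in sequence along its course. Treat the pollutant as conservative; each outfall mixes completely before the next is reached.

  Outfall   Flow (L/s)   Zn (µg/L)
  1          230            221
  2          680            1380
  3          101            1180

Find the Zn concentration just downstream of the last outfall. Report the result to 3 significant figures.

Below outfall 1: Q → 7690 L/s, C = (7460·13.00 + 230.0·221.0)/7690 = 19.22 µg/L.
Below outfall 2: Q → 8370 L/s, C = (7690·19.22 + 680.0·1380)/8370 = 129.8 µg/L.
Below outfall 3: Q → 8471 L/s, C = (8370·129.8 + 101.0·1180)/8471 = 142.3 µg/L.

142 µg/L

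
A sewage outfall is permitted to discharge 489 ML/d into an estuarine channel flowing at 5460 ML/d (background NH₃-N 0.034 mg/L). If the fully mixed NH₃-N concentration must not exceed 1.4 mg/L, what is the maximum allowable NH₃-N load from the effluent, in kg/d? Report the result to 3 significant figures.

Mass balance at the limit: 5460·0.03400 + 489.0·Cₑ = 5949·1.4 → Cₑ = 16.65 mg/L.
489.0 ML/d = 5.660 m³/s. Load = 5.660 m³/s × 16.65 g/m³ × 86 400 s/d = 8143 kg/d.

8140 kg/d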